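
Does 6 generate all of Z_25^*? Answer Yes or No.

φ(25) = φ(5^2) = 5·(5−1) = 20 = 2^2 · 5.
6 is a primitive root mod 25 iff 6^(φ(25)/q) ≢ 1 for every prime q | φ(25), i.e. q ∈ {2, 5}.
6^10 ≡ 1 (mod 25)  [q = 2: ≡ 1 ✗]
6^4 ≡ 21 (mod 25)  [q = 5: ≢ 1 ✓]
Since 6^10 ≡ 1, the order of 6 divides 10 < 20, so 6 is not a primitive root.

No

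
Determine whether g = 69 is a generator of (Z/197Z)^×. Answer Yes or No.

φ(197) = 197 − 1 = 196 = 2^2 · 7^2.
An element g generates (Z/197Z)^× iff g^(196/q) ≢ 1 (mod 197) for each prime q ∈ {2, 7}.
69^98 ≡ 196 (mod 197)  [q = 2: ≢ 1 ✓]
69^28 ≡ 1 (mod 197)  [q = 7: ≡ 1 ✗]
Since 69^28 ≡ 1, the order of 69 divides 28 < 196, so 69 is not a primitive root.

No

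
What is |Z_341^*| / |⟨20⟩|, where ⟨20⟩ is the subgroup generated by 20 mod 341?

20

By Lagrange's theorem, ord_341(20) divides φ(341) = φ(11·31) = (11−1)·(31−1) = 10·30 = 300 = 2^2 · 3 · 5^2.
Divisors of 300: 1, 2, 3, 4, 5, 6, 10, 12, 15, 20, 25, 30, 50, 60, 75, 100, 150, 300.
Check 20^d mod 341 for each divisor in increasing order:
20^1 ≡ 20 (mod 341)
20^2 ≡ 59 (mod 341)
20^3 ≡ 157 (mod 341)
20^4 ≡ 71 (mod 341)
20^5 ≡ 56 (mod 341)
20^6 ≡ 97 (mod 341)
20^10 ≡ 67 (mod 341)
20^12 ≡ 202 (mod 341)
20^15 ≡ 1 (mod 341) ✓
The order of 20 is 15, so the subgroup it generates has 15 elements.
[(Z/341Z)^× : ⟨20⟩] = 300/15 = 20.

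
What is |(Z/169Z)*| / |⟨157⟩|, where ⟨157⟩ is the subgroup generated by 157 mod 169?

By Lagrange's theorem, ord_169(157) divides φ(169) = φ(13^2) = 13·(13−1) = 156 = 2^2 · 3 · 13.
Divisors of 156: 1, 2, 3, 4, 6, 12, 13, 26, 39, 52, 78, 156.
Evaluate successive powers at the divisors of 156:
157^1 ≡ 157
157^2 ≡ 144
157^3 ≡ 131
157^4 ≡ 118
157^6 ≡ 92
157^12 ≡ 14
157^13 ≡ 1
Thus |⟨157⟩| = ord(157) = 13.
The index is φ(169) / ord(157) = 156 / 13 = 12.

12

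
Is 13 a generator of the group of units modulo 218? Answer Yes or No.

φ(218) = φ(2)·φ(109) = 1·108 = 108 = 2^2 · 3^3.
It suffices to check that the order of 13 is not a proper divisor of 108: compute 13^(108/q) for q ∈ {2, 3}.
13^54 ≡ 217 (mod 218)  [q = 2: ≢ 1 ✓]
13^36 ≡ 63 (mod 218)  [q = 3: ≢ 1 ✓]
Every test exponent gives a nontrivial residue, hence 13 generates the full group.

Yes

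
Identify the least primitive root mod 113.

φ(113) = 113 − 1 = 112 = 2^4 · 7.
g is a primitive root iff g^(112/q) ≢ 1 (mod 113) for each prime q ∈ {2, 7}.
g = 2: 2^56 ≡ 1 — hits 1, so not a primitive root.
g = 3: 3^56 ≡ 112; 3^16 ≡ 49 — none is 1, so 3 is a primitive root.
Hence the least primitive root of 113 is 3.

3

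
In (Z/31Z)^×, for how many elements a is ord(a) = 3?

φ(31) = 31 − 1 = 30 = 2 · 3 · 5.
In a cyclic group of order 30, there are φ(d) elements of order d for each divisor d of 30, and zero for non-divisors.
3 | 30, and φ(3) = 3 − 1 = 2.

2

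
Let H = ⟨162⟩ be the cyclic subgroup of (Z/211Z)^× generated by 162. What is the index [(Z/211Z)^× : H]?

The order of 162 must divide φ(211) = 211 − 1 = 210 = 2 · 3 · 5 · 7.
Divisors of 210: 1, 2, 3, 5, 6, 7, 10, 14, 15, 21, 30, 35, 42, 70, 105, 210.
Compute 162^d (mod 211) for the divisors d until we hit 1:
162^1 ≡ 162 (mod 211)
162^2 ≡ 80 (mod 211)
162^3 ≡ 89 (mod 211)
162^5 ≡ 157 (mod 211)
162^6 ≡ 114 (mod 211)
162^7 ≡ 111 (mod 211)
162^10 ≡ 173 (mod 211)
162^14 ≡ 83 (mod 211)
162^15 ≡ 153 (mod 211)
162^21 ≡ 140 (mod 211)
162^30 ≡ 199 (mod 211)
162^35 ≡ 15 (mod 211)
162^42 ≡ 188 (mod 211)
162^70 ≡ 14 (mod 211)
162^105 ≡ 210 (mod 211)
162^210 ≡ 1 (mod 211) ✓
The order of 162 is 210, so the subgroup it generates has 210 elements.
The index is φ(211) / ord(162) = 210 / 210 = 1.

1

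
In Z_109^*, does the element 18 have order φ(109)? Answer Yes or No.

Yes

φ(109) = 109 − 1 = 108 = 2^2 · 3^3.
It suffices to check that the order of 18 is not a proper divisor of 108: compute 18^(108/q) for q ∈ {2, 3}.
18^54 ≡ 108 (mod 109)  [q = 2: ≢ 1 ✓]
18^36 ≡ 45 (mod 109)  [q = 3: ≢ 1 ✓]
Every test exponent gives a nontrivial residue, hence 18 generates the full group.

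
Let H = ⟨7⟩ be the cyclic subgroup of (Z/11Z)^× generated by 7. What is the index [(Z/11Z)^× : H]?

1

ord(7) | φ(11) = 11 − 1 = 10 = 2 · 5.
Divisors of 10: 1, 2, 5, 10.
Check 7^d mod 11 for each divisor in increasing order:
7^1 ≡ 7 (mod 11)
7^2 ≡ 5 (mod 11)
7^5 ≡ 10 (mod 11)
7^10 ≡ 1 (mod 11) ✓
Thus |⟨7⟩| = ord(7) = 10.
The index is φ(11) / ord(7) = 10 / 10 = 1.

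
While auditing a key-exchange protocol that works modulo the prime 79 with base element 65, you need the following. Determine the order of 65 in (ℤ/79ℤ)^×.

By Lagrange's theorem, ord_79(65) divides φ(79) = 79 − 1 = 78 = 2 · 3 · 13.
Divisors of 78: 1, 2, 3, 6, 13, 26, 39, 78.
Check 65^d mod 79 for each divisor in increasing order:
65^1 ≡ 65
65^2 ≡ 38
65^3 ≡ 21
65^6 ≡ 46
65^13 ≡ 1
The smallest such exponent is 13, so the order of 65 is 13.

13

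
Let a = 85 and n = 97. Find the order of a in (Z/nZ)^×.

ord(85) | φ(97) = 97 − 1 = 96 = 2^5 · 3.
Divisors of 96: 1, 2, 3, 4, 6, 8, 12, 16, 24, 32, 48, 96.
Check 85^d mod 97 for each divisor in increasing order:
85^1 ≡ 85
85^2 ≡ 47
85^3 ≡ 18
85^4 ≡ 75
85^6 ≡ 33
85^8 ≡ 96
85^12 ≡ 22
85^16 ≡ 1
The smallest such exponent is 16, so the order of 85 is 16.

16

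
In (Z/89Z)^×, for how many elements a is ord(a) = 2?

φ(89) = 89 − 1 = 88 = 2^3 · 11.
In a cyclic group of order 88, there are φ(d) elements of order d for each divisor d of 88, and zero for non-divisors.
2 | 88, and φ(2) = 2 − 1 = 1.

1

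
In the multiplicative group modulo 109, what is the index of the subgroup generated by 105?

12

The order of 105 must divide φ(109) = 109 − 1 = 108 = 2^2 · 3^3.
Divisors of 108: 1, 2, 3, 4, 6, 9, 12, 18, 27, 36, 54, 108.
Check 105^d mod 109 for each divisor in increasing order:
105^1 ≡ 105 (mod 109)
105^2 ≡ 16 (mod 109)
105^3 ≡ 45 (mod 109)
105^4 ≡ 38 (mod 109)
105^6 ≡ 63 (mod 109)
105^9 ≡ 1 (mod 109) ✓
So ord_109(105) = 9, hence |⟨105⟩| = 9.
The index is φ(109) / ord(105) = 108 / 9 = 12.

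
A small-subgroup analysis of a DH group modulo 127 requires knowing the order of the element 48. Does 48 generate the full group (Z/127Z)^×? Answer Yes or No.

Yes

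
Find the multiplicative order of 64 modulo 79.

13

The order of 64 must divide φ(79) = 79 − 1 = 78 = 2 · 3 · 13.
Divisors of 78: 1, 2, 3, 6, 13, 26, 39, 78.
Compute 64^d (mod 79) for the divisors d until we hit 1:
64^1 ≡ 64
64^2 ≡ 67
64^3 ≡ 22
64^6 ≡ 10
64^13 ≡ 1
Therefore the multiplicative order of 64 modulo 79 is 13.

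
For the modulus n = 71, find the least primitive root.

φ(71) = 71 − 1 = 70 = 2 · 5 · 7.
g is a primitive root iff g^(70/q) ≢ 1 (mod 71) for each prime q ∈ {2, 5, 7}.
g = 2: 2^35 ≡ 1 — hits 1, so not a primitive root.
g = 3: 3^35 ≡ 1 — hits 1, so not a primitive root.
g = 4: 4^35 ≡ 1 — hits 1, so not a primitive root.
g = 5: 5^35 ≡ 1 — hits 1, so not a primitive root.
g = 6: 6^35 ≡ 1 — hits 1, so not a primitive root.
g = 7: 7^35 ≡ 70; 7^14 ≡ 54; 7^10 ≡ 45 — none is 1, so 7 is a primitive root.
Hence the least primitive root of 71 is 7.

7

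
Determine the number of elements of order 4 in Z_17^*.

φ(17) = 17 − 1 = 16 = 2^4.
Since (Z/17Z)^× is cyclic of order 16, the number of elements of order d is φ(d) when d | 16 and 0 otherwise.
4 = 2^2 divides 16, and φ(4) = 2.

2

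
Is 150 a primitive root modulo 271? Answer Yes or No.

φ(271) = 271 − 1 = 270 = 2 · 3^3 · 5.
Test 150^(270/q) mod 271 for each prime factor q of 270:
150^135 ≡ 270 (mod 271)  [q = 2: ≢ 1 ✓]
150^90 ≡ 28 (mod 271)  [q = 3: ≢ 1 ✓]
150^54 ≡ 10 (mod 271)  [q = 5: ≢ 1 ✓]
None equal 1, so ord_271(150) = 270: 150 is a primitive root.

Yes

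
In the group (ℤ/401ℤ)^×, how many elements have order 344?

0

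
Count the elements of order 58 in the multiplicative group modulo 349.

28

φ(349) = 349 − 1 = 348 = 2^2 · 3 · 29.
Since (Z/349Z)^× is cyclic of order 348, the number of elements of order d is φ(d) when d | 348 and 0 otherwise.
58 = 2 · 29 divides 348, and φ(58) = 28.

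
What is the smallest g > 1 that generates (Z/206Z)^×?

5

φ(206) = φ(2)·φ(103) = 1·102 = 102 = 2 · 3 · 17.
Test candidates g = 2, 3, … against the prime factors q ∈ {2, 3, 17} of φ(206): g is a generator iff g^(102/q) ≢ 1 for every such q.
g = 2: gcd(2, 206) = 2 > 1, not a unit — skip.
g = 3: 3^51 ≡ 205; 3^34 ≡ 1 — hits 1, so not a primitive root.
g = 4: gcd(4, 206) = 2 > 1, not a unit — skip.
g = 5: 5^51 ≡ 205; 5^34 ≡ 159; 5^6 ≡ 175 — none is 1, so 5 is a primitive root.
So 5 is the smallest generator of (Z/206Z)^×.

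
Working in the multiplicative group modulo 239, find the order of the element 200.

119

By Lagrange's theorem, ord_239(200) divides φ(239) = 239 − 1 = 238 = 2 · 7 · 17.
Divisors of 238: 1, 2, 7, 14, 17, 34, 119, 238.
Compute 200^d (mod 239) for the divisors d until we hit 1:
200^1 ≡ 200 (mod 239)
200^2 ≡ 87 (mod 239)
200^7 ≡ 128 (mod 239)
200^14 ≡ 132 (mod 239)
200^17 ≡ 10 (mod 239)
200^34 ≡ 100 (mod 239)
200^119 ≡ 1 (mod 239) ✓
Hence ord(200) = 119.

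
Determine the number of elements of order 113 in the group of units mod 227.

112

φ(227) = 227 − 1 = 226 = 2 · 113.
Since (Z/227Z)^× is cyclic of order 226, the number of elements of order d is φ(d) when d | 226 and 0 otherwise.
113 | 226, and φ(113) = 113 − 1 = 112.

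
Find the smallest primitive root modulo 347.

2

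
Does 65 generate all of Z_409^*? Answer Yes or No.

No

φ(409) = 409 − 1 = 408 = 2^3 · 3 · 17.
65 is a primitive root mod 409 iff 65^(φ(409)/q) ≢ 1 for every prime q | φ(409), i.e. q ∈ {2, 3, 17}.
65^204 ≡ 408 (mod 409)  [q = 2: ≢ 1 ✓]
65^136 ≡ 1 (mod 409)  [q = 3: ≡ 1 ✗]
65^24 ≡ 262 (mod 409)  [q = 17: ≢ 1 ✓]
The check at q = 3 fails, so 65 generates a proper subgroup.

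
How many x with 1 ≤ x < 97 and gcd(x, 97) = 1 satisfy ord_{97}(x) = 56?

0

φ(97) = 97 − 1 = 96 = 2^5 · 3.
(Z/97Z)^× is cyclic (|G| = 96); a cyclic group of order m has exactly φ(d) elements of each order d | m, and none otherwise.
Since 56 ∤ 96, the count is 0.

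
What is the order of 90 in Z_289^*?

The order of 90 must divide φ(289) = φ(17^2) = 17·(17−1) = 272 = 2^4 · 17.
Divisors of 272: 1, 2, 4, 8, 16, 17, 34, 68, 136, 272.
Check 90^d mod 289 for each divisor in increasing order:
90^1 ≡ 90
90^2 ≡ 8
90^4 ≡ 64
90^8 ≡ 50
90^16 ≡ 188
90^17 ≡ 158
90^34 ≡ 110
90^68 ≡ 251
90^136 ≡ 288
90^272 ≡ 1
The smallest such exponent is 272, so the order of 90 is 272.

272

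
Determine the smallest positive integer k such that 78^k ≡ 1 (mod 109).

Since 78 ∈ (Z/109Z)^×, its order divides φ(109) = 109 − 1 = 108 = 2^2 · 3^3.
Divisors of 108: 1, 2, 3, 4, 6, 9, 12, 18, 27, 36, 54, 108.
Check 78^d mod 109 for each divisor in increasing order:
78^1 ≡ 78
78^2 ≡ 89
78^3 ≡ 75
78^4 ≡ 73
78^6 ≡ 66
78^9 ≡ 45
78^12 ≡ 105
78^18 ≡ 63
78^27 ≡ 1
So ord_109(78) = 27.

27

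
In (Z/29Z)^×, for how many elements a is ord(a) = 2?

1

φ(29) = 29 − 1 = 28 = 2^2 · 7.
In a cyclic group of order 28, there are φ(d) elements of order d for each divisor d of 28, and zero for non-divisors.
2 | 28, and φ(2) = 2 − 1 = 1.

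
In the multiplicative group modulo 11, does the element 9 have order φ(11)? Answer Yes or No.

φ(11) = 11 − 1 = 10 = 2 · 5.
9 is a primitive root mod 11 iff 9^(φ(11)/q) ≢ 1 for every prime q | φ(11), i.e. q ∈ {2, 5}.
9^5 ≡ 1 (mod 11)  [q = 2: ≡ 1 ✗]
9^2 ≡ 4 (mod 11)  [q = 5: ≢ 1 ✓]
9^5 ≡ 1 shows ord(9) | 5, strictly less than φ(11); not a primitive root.

No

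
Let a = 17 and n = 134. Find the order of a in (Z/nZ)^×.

33

By Lagrange's theorem, ord_134(17) divides φ(134) = φ(2)·φ(67) = 1·66 = 66 = 2 · 3 · 11.
Divisors of 66: 1, 2, 3, 6, 11, 22, 33, 66.
Check 17^d mod 134 for each divisor in increasing order:
17^1 ≡ 17
17^2 ≡ 21
17^3 ≡ 89
17^6 ≡ 15
17^11 ≡ 29
17^22 ≡ 37
17^33 ≡ 1
The smallest such exponent is 33, so the order of 17 is 33.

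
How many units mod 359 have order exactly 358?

φ(359) = 359 − 1 = 358 = 2 · 179.
Since (Z/359Z)^× is cyclic of order 358, the number of elements of order d is φ(d) when d | 358 and 0 otherwise.
358 = 2 · 179 divides 358, and φ(358) = 178.

178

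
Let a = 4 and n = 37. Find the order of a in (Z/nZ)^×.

18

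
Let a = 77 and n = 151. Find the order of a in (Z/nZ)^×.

150

Since 77 ∈ (Z/151Z)^×, its order divides φ(151) = 151 − 1 = 150 = 2 · 3 · 5^2.
Divisors of 150: 1, 2, 3, 5, 6, 10, 15, 25, 30, 50, 75, 150.
Evaluate successive powers at the divisors of 150:
77^1 ≡ 77 (mod 151)
77^2 ≡ 40 (mod 151)
77^3 ≡ 60 (mod 151)
77^5 ≡ 135 (mod 151)
77^6 ≡ 127 (mod 151)
77^10 ≡ 105 (mod 151)
77^15 ≡ 132 (mod 151)
77^25 ≡ 119 (mod 151)
77^30 ≡ 59 (mod 151)
77^50 ≡ 118 (mod 151)
77^75 ≡ 150 (mod 151)
77^150 ≡ 1 (mod 151) ✓
Hence ord(77) = 150.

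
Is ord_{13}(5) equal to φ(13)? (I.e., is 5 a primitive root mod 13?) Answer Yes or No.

No

φ(13) = 13 − 1 = 12 = 2^2 · 3.
An element g generates (Z/13Z)^× iff g^(12/q) ≢ 1 (mod 13) for each prime q ∈ {2, 3}.
5^6 ≡ 12 (mod 13)  [q = 2: ≢ 1 ✓]
5^4 ≡ 1 (mod 13)  [q = 3: ≡ 1 ✗]
The check at q = 3 fails, so 5 generates a proper subgroup.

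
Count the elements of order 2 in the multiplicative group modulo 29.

1

φ(29) = 29 − 1 = 28 = 2^2 · 7.
In a cyclic group of order 28, there are φ(d) elements of order d for each divisor d of 28, and zero for non-divisors.
2 | 28, and φ(2) = 2 − 1 = 1.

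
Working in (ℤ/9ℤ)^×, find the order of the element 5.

6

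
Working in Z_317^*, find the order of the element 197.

316

The order of 197 must divide φ(317) = 317 − 1 = 316 = 2^2 · 79.
Divisors of 316: 1, 2, 4, 79, 158, 316.
Compute 197^d (mod 317) for the divisors d until we hit 1:
197^1 ≡ 197 (mod 317)
197^2 ≡ 135 (mod 317)
197^4 ≡ 156 (mod 317)
197^79 ≡ 203 (mod 317)
197^158 ≡ 316 (mod 317)
197^316 ≡ 1 (mod 317) ✓
So ord_317(197) = 316.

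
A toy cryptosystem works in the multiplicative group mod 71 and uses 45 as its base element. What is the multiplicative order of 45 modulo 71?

7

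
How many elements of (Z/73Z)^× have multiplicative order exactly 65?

0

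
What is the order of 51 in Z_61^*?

60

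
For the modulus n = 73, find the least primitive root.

5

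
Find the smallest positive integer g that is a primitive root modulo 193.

5

φ(193) = 193 − 1 = 192 = 2^6 · 3.
g is a primitive root iff g^(192/q) ≢ 1 (mod 193) for each prime q ∈ {2, 3}.
g = 2: 2^96 ≡ 1 — hits 1, so not a primitive root.
g = 3: 3^96 ≡ 1 — hits 1, so not a primitive root.
g = 4: 4^96 ≡ 1 — hits 1, so not a primitive root.
g = 5: 5^96 ≡ 192; 5^64 ≡ 84 — none is 1, so 5 is a primitive root.
The smallest primitive root modulo 193 is 5.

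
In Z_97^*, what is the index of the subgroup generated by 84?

By Lagrange's theorem, ord_97(84) divides φ(97) = 97 − 1 = 96 = 2^5 · 3.
Divisors of 96: 1, 2, 3, 4, 6, 8, 12, 16, 24, 32, 48, 96.
Check 84^d mod 97 for each divisor in increasing order:
84^1 ≡ 84 (mod 97)
84^2 ≡ 72 (mod 97)
84^3 ≡ 34 (mod 97)
84^4 ≡ 43 (mod 97)
84^6 ≡ 89 (mod 97)
84^8 ≡ 6 (mod 97)
84^12 ≡ 64 (mod 97)
84^16 ≡ 36 (mod 97)
84^24 ≡ 22 (mod 97)
84^32 ≡ 35 (mod 97)
84^48 ≡ 96 (mod 97)
84^96 ≡ 1 (mod 97) ✓
So ord_97(84) = 96, hence |⟨84⟩| = 96.
[(Z/97Z)^× : ⟨84⟩] = 96/96 = 1.

1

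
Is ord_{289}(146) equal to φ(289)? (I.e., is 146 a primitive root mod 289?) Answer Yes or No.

φ(289) = φ(17^2) = 17·(17−1) = 272 = 2^4 · 17.
Test 146^(272/q) mod 289 for each prime factor q of 272:
146^136 ≡ 288 (mod 289)  [q = 2: ≢ 1 ✓]
146^16 ≡ 239 (mod 289)  [q = 17: ≢ 1 ✓]
Every test exponent gives a nontrivial residue, hence 146 generates the full group.

Yes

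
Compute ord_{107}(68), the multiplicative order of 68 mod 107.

106

The order of 68 must divide φ(107) = 107 − 1 = 106 = 2 · 53.
Divisors of 106: 1, 2, 53, 106.
Test each divisor d:
68^1 ≡ 68 (mod 107)
68^2 ≡ 23 (mod 107)
68^53 ≡ 106 (mod 107)
68^106 ≡ 1 (mod 107) ✓
Therefore the multiplicative order of 68 modulo 107 is 106.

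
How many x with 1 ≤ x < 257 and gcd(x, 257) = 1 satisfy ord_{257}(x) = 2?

1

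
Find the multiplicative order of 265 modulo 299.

44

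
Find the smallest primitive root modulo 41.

6

φ(41) = 41 − 1 = 40 = 2^3 · 5.
Test candidates g = 2, 3, … against the prime factors q ∈ {2, 5} of φ(41): g is a generator iff g^(40/q) ≢ 1 for every such q.
g = 2: 2^20 ≡ 1 — hits 1, so not a primitive root.
g = 3: 3^20 ≡ 40; 3^8 ≡ 1 — hits 1, so not a primitive root.
g = 4: 4^20 ≡ 1 — hits 1, so not a primitive root.
g = 5: 5^20 ≡ 1 — hits 1, so not a primitive root.
g = 6: 6^20 ≡ 40; 6^8 ≡ 10 — none is 1, so 6 is a primitive root.
Hence the least primitive root of 41 is 6.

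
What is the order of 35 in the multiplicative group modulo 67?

Since 35 ∈ (Z/67Z)^×, its order divides φ(67) = 67 − 1 = 66 = 2 · 3 · 11.
Divisors of 66: 1, 2, 3, 6, 11, 22, 33, 66.
Test each divisor d:
35^1 ≡ 35
35^2 ≡ 19
35^3 ≡ 62
35^6 ≡ 25
35^11 ≡ 37
35^22 ≡ 29
35^33 ≡ 1
So ord_67(35) = 33.

33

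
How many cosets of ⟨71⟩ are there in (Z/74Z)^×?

4

Since 71 ∈ (Z/74Z)^×, its order divides φ(74) = φ(2)·φ(37) = 1·36 = 36 = 2^2 · 3^2.
Divisors of 36: 1, 2, 3, 4, 6, 9, 12, 18, 36.
Check 71^d mod 74 for each divisor in increasing order:
71^1 ≡ 71
71^2 ≡ 9
71^3 ≡ 47
71^4 ≡ 7
71^6 ≡ 63
71^9 ≡ 1
So ord_74(71) = 9, hence |⟨71⟩| = 9.
[(Z/74Z)^× : ⟨71⟩] = 36/9 = 4.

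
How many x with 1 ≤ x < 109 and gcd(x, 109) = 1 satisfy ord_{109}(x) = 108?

φ(109) = 109 − 1 = 108 = 2^2 · 3^3.
Since (Z/109Z)^× is cyclic of order 108, the number of elements of order d is φ(d) when d | 108 and 0 otherwise.
108 = 2^2 · 3^3 divides 108, and φ(108) = 36.

36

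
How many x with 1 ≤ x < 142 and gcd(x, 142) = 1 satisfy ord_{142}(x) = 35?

φ(142) = φ(2)·φ(71) = 1·70 = 70 = 2 · 5 · 7.
(Z/142Z)^× is cyclic (|G| = 70); a cyclic group of order m has exactly φ(d) elements of each order d | m, and none otherwise.
35 = 5 · 7 divides 70, and φ(35) = 24.

24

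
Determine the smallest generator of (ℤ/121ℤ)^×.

φ(121) = φ(11^2) = 11·(11−1) = 110 = 2 · 5 · 11.
g is a primitive root iff g^(110/q) ≢ 1 (mod 121) for each prime q ∈ {2, 5, 11}.
g = 2: 2^55 ≡ 120; 2^22 ≡ 81; 2^10 ≡ 56 — none is 1, so 2 is a primitive root.
So 2 is the smallest generator of (Z/121Z)^×.

2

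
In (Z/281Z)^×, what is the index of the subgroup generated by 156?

ord(156) | φ(281) = 281 − 1 = 280 = 2^3 · 5 · 7.
Divisors of 280: 1, 2, 4, 5, 7, 8, 10, 14, 20, 28, 35, 40, 56, 70, 140, 280.
Compute 156^d (mod 281) for the divisors d until we hit 1:
156^1 ≡ 156 (mod 281)
156^2 ≡ 170 (mod 281)
156^4 ≡ 238 (mod 281)
156^5 ≡ 36 (mod 281)
156^7 ≡ 219 (mod 281)
156^8 ≡ 163 (mod 281)
156^10 ≡ 172 (mod 281)
156^14 ≡ 191 (mod 281)
156^20 ≡ 79 (mod 281)
156^28 ≡ 232 (mod 281)
156^35 ≡ 228 (mod 281)
156^40 ≡ 59 (mod 281)
156^56 ≡ 153 (mod 281)
156^70 ≡ 280 (mod 281)
156^140 ≡ 1 (mod 281) ✓
The order of 156 is 140, so the subgroup it generates has 140 elements.
Index = |(Z/281Z)^×| / |⟨156⟩| = 280 / 140 = 2.

2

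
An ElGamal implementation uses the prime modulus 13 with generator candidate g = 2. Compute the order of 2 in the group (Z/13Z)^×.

12

Since 2 ∈ (Z/13Z)^×, its order divides φ(13) = 13 − 1 = 12 = 2^2 · 3.
Divisors of 12: 1, 2, 3, 4, 6, 12.
Check 2^d mod 13 for each divisor in increasing order:
2^1 ≡ 2 (mod 13)
2^2 ≡ 4 (mod 13)
2^3 ≡ 8 (mod 13)
2^4 ≡ 3 (mod 13)
2^6 ≡ 12 (mod 13)
2^12 ≡ 1 (mod 13) ✓
So ord_13(2) = 12.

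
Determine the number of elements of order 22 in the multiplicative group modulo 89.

φ(89) = 89 − 1 = 88 = 2^3 · 11.
In a cyclic group of order 88, there are φ(d) elements of order d for each divisor d of 88, and zero for non-divisors.
22 = 2 · 11 divides 88, and φ(22) = 10.

10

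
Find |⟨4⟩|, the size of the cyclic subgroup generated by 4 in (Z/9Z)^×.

Since 4 ∈ (Z/9Z)^×, its order divides φ(9) = φ(3^2) = 3·(3−1) = 6 = 2 · 3.
Divisors of 6: 1, 2, 3, 6.
Compute 4^d (mod 9) for the divisors d until we hit 1:
4^1 ≡ 4 (mod 9)
4^2 ≡ 7 (mod 9)
4^3 ≡ 1 (mod 9) ✓
Therefore the multiplicative order of 4 modulo 9 is 3.

3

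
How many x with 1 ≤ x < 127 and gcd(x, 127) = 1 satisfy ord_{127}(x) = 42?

12

φ(127) = 127 − 1 = 126 = 2 · 3^2 · 7.
In a cyclic group of order 126, there are φ(d) elements of order d for each divisor d of 126, and zero for non-divisors.
42 = 2 · 3 · 7 divides 126, and φ(42) = 12.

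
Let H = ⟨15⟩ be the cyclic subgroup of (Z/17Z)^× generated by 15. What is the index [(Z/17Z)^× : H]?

2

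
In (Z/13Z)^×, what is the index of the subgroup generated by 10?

2

By Lagrange's theorem, ord_13(10) divides φ(13) = 13 − 1 = 12 = 2^2 · 3.
Divisors of 12: 1, 2, 3, 4, 6, 12.
Check 10^d mod 13 for each divisor in increasing order:
10^1 ≡ 10
10^2 ≡ 9
10^3 ≡ 12
10^4 ≡ 3
10^6 ≡ 1
Thus |⟨10⟩| = ord(10) = 6.
Index = |(Z/13Z)^×| / |⟨10⟩| = 12 / 6 = 2.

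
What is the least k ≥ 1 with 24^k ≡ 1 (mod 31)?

30

By Lagrange's theorem, ord_31(24) divides φ(31) = 31 − 1 = 30 = 2 · 3 · 5.
Divisors of 30: 1, 2, 3, 5, 6, 10, 15, 30.
Test each divisor d:
24^1 ≡ 24 (mod 31)
24^2 ≡ 18 (mod 31)
24^3 ≡ 29 (mod 31)
24^5 ≡ 26 (mod 31)
24^6 ≡ 4 (mod 31)
24^10 ≡ 25 (mod 31)
24^15 ≡ 30 (mod 31)
24^30 ≡ 1 (mod 31) ✓
The smallest such exponent is 30, so the order of 24 is 30.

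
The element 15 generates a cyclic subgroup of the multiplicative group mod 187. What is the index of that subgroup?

4

ord(15) | φ(187) = φ(11·17) = (11−1)·(17−1) = 10·16 = 160 = 2^5 · 5.
Divisors of 160: 1, 2, 4, 5, 8, 10, 16, 20, 32, 40, 80, 160.
Check 15^d mod 187 for each divisor in increasing order:
15^1 ≡ 15 (mod 187)
15^2 ≡ 38 (mod 187)
15^4 ≡ 135 (mod 187)
15^5 ≡ 155 (mod 187)
15^8 ≡ 86 (mod 187)
15^10 ≡ 89 (mod 187)
15^16 ≡ 103 (mod 187)
15^20 ≡ 67 (mod 187)
15^32 ≡ 137 (mod 187)
15^40 ≡ 1 (mod 187) ✓
The order of 15 is 40, so the subgroup it generates has 40 elements.
The index is φ(187) / ord(15) = 160 / 40 = 4.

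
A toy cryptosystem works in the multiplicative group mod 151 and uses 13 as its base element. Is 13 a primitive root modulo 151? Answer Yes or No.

Yes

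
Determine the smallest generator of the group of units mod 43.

3

φ(43) = 43 − 1 = 42 = 2 · 3 · 7.
Test candidates g = 2, 3, … against the prime factors q ∈ {2, 3, 7} of φ(43): g is a generator iff g^(42/q) ≢ 1 for every such q.
g = 2: 2^21 ≡ 42; 2^14 ≡ 1 — hits 1, so not a primitive root.
g = 3: 3^21 ≡ 42; 3^14 ≡ 36; 3^6 ≡ 41 — none is 1, so 3 is a primitive root.
So 3 is the smallest generator of (Z/43Z)^×.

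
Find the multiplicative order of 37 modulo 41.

5

Since 37 ∈ (Z/41Z)^×, its order divides φ(41) = 41 − 1 = 40 = 2^3 · 5.
Divisors of 40: 1, 2, 4, 5, 8, 10, 20, 40.
Compute 37^d (mod 41) for the divisors d until we hit 1:
37^1 ≡ 37 (mod 41)
37^2 ≡ 16 (mod 41)
37^4 ≡ 10 (mod 41)
37^5 ≡ 1 (mod 41) ✓
Therefore the multiplicative order of 37 modulo 41 is 5.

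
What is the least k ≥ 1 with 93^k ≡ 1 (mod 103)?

17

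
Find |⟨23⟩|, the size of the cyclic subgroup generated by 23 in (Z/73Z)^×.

36

By Lagrange's theorem, ord_73(23) divides φ(73) = 73 − 1 = 72 = 2^3 · 3^2.
Divisors of 72: 1, 2, 3, 4, 6, 8, 9, 12, 18, 24, 36, 72.
Compute 23^d (mod 73) for the divisors d until we hit 1:
23^1 ≡ 23
23^2 ≡ 18
23^3 ≡ 49
23^4 ≡ 32
23^6 ≡ 65
23^8 ≡ 2
23^9 ≡ 46
23^12 ≡ 64
23^18 ≡ 72
23^24 ≡ 8
23^36 ≡ 1
Hence ord(23) = 36.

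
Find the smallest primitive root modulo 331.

φ(331) = 331 − 1 = 330 = 2 · 3 · 5 · 11.
g is a primitive root iff g^(330/q) ≢ 1 (mod 331) for each prime q ∈ {2, 3, 5, 11}.
g = 2: 2^165 ≡ 330; 2^110 ≡ 299; 2^66 ≡ 64; 2^30 ≡ 1 — hits 1, so not a primitive root.
g = 3: 3^165 ≡ 330; 3^110 ≡ 299; 3^66 ≡ 64; 3^30 ≡ 270 — none is 1, so 3 is a primitive root.
The smallest primitive root modulo 331 is 3.

3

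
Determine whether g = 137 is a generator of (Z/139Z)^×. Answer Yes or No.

φ(139) = 139 − 1 = 138 = 2 · 3 · 23.
It suffices to check that the order of 137 is not a proper divisor of 138: compute 137^(138/q) for q ∈ {2, 3, 23}.
137^69 ≡ 1 (mod 139)  [q = 2: ≡ 1 ✗]
137^46 ≡ 96 (mod 139)  [q = 3: ≢ 1 ✓]
137^6 ≡ 64 (mod 139)  [q = 23: ≢ 1 ✓]
Since 137^69 ≡ 1, the order of 137 divides 69 < 138, so 137 is not a primitive root.

No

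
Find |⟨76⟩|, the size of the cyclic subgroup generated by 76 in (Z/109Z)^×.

4

The order of 76 must divide φ(109) = 109 − 1 = 108 = 2^2 · 3^3.
Divisors of 108: 1, 2, 3, 4, 6, 9, 12, 18, 27, 36, 54, 108.
Test each divisor d:
76^1 ≡ 76 (mod 109)
76^2 ≡ 108 (mod 109)
76^3 ≡ 33 (mod 109)
76^4 ≡ 1 (mod 109) ✓
The smallest such exponent is 4, so the order of 76 is 4.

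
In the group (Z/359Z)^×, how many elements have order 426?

φ(359) = 359 − 1 = 358 = 2 · 179.
(Z/359Z)^× is cyclic (|G| = 358); a cyclic group of order m has exactly φ(d) elements of each order d | m, and none otherwise.
426 does not divide 358, so no element of (Z/359Z)^× has order 426.

0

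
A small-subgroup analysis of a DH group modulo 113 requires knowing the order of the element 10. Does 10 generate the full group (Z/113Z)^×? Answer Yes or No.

φ(113) = 113 − 1 = 112 = 2^4 · 7.
10 is a primitive root mod 113 iff 10^(φ(113)/q) ≢ 1 for every prime q | φ(113), i.e. q ∈ {2, 7}.
10^56 ≡ 112 (mod 113)  [q = 2: ≢ 1 ✓]
10^16 ≡ 106 (mod 113)  [q = 7: ≢ 1 ✓]
Every test exponent gives a nontrivial residue, hence 10 generates the full group.

Yes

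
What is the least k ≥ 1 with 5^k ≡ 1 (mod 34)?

Since 5 ∈ (Z/34Z)^×, its order divides φ(34) = φ(2)·φ(17) = 1·16 = 16 = 2^4.
Divisors of 16: 1, 2, 4, 8, 16.
Compute 5^d (mod 34) for the divisors d until we hit 1:
5^1 ≡ 5 (mod 34)
5^2 ≡ 25 (mod 34)
5^4 ≡ 13 (mod 34)
5^8 ≡ 33 (mod 34)
5^16 ≡ 1 (mod 34) ✓
The smallest such exponent is 16, so the order of 5 is 16.

16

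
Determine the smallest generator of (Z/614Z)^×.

φ(614) = φ(2)·φ(307) = 1·306 = 306 = 2 · 3^2 · 17.
g is a primitive root iff g^(306/q) ≢ 1 (mod 614) for each prime q ∈ {2, 3, 17}.
g = 2: gcd(2, 614) = 2 > 1, not a unit — skip.
g = 3: 3^153 ≡ 613; 3^102 ≡ 1 — hits 1, so not a primitive root.
g = 4: gcd(4, 614) = 2 > 1, not a unit — skip.
g = 5: 5^153 ≡ 613; 5^102 ≡ 289; 5^18 ≡ 81 — none is 1, so 5 is a primitive root.
Hence the least primitive root of 614 is 5.

5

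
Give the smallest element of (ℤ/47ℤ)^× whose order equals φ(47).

φ(47) = 47 − 1 = 46 = 2 · 23.
g is a primitive root iff g^(46/q) ≢ 1 (mod 47) for each prime q ∈ {2, 23}.
g = 2: 2^23 ≡ 1 — hits 1, so not a primitive root.
g = 3: 3^23 ≡ 1 — hits 1, so not a primitive root.
g = 4: 4^23 ≡ 1 — hits 1, so not a primitive root.
g = 5: 5^23 ≡ 46; 5^2 ≡ 25 — none is 1, so 5 is a primitive root.
The smallest primitive root modulo 47 is 5.

5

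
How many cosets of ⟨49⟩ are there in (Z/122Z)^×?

2

The order of 49 must divide φ(122) = φ(2)·φ(61) = 1·60 = 60 = 2^2 · 3 · 5.
Divisors of 60: 1, 2, 3, 4, 5, 6, 10, 12, 15, 20, 30, 60.
Evaluate successive powers at the divisors of 60:
49^1 ≡ 49 (mod 122)
49^2 ≡ 83 (mod 122)
49^3 ≡ 41 (mod 122)
49^4 ≡ 57 (mod 122)
49^5 ≡ 109 (mod 122)
49^6 ≡ 95 (mod 122)
49^10 ≡ 47 (mod 122)
49^12 ≡ 119 (mod 122)
49^15 ≡ 121 (mod 122)
49^20 ≡ 13 (mod 122)
49^30 ≡ 1 (mod 122) ✓
So ord_122(49) = 30, hence |⟨49⟩| = 30.
The index is φ(122) / ord(49) = 60 / 30 = 2.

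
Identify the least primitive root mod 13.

φ(13) = 13 − 1 = 12 = 2^2 · 3.
g is a primitive root iff g^(12/q) ≢ 1 (mod 13) for each prime q ∈ {2, 3}.
g = 2: 2^6 ≡ 12; 2^4 ≡ 3 — none is 1, so 2 is a primitive root.
So 2 is the smallest generator of (Z/13Z)^×.

2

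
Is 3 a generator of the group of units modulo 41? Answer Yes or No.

No

φ(41) = 41 − 1 = 40 = 2^3 · 5.
3 is a primitive root mod 41 iff 3^(φ(41)/q) ≢ 1 for every prime q | φ(41), i.e. q ∈ {2, 5}.
3^20 ≡ 40 (mod 41)  [q = 2: ≢ 1 ✓]
3^8 ≡ 1 (mod 41)  [q = 5: ≡ 1 ✗]
The check at q = 5 fails, so 3 generates a proper subgroup.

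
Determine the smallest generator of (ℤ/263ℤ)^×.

5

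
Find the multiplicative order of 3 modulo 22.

5

The order of 3 must divide φ(22) = φ(2)·φ(11) = 1·10 = 10 = 2 · 5.
Divisors of 10: 1, 2, 5, 10.
Test each divisor d:
3^1 ≡ 3 (mod 22)
3^2 ≡ 9 (mod 22)
3^5 ≡ 1 (mod 22) ✓
The smallest such exponent is 5, so the order of 3 is 5.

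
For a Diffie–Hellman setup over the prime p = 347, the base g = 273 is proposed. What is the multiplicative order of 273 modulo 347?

346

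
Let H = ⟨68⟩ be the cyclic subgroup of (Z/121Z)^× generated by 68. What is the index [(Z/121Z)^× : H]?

1

By Lagrange's theorem, ord_121(68) divides φ(121) = φ(11^2) = 11·(11−1) = 110 = 2 · 5 · 11.
Divisors of 110: 1, 2, 5, 10, 11, 22, 55, 110.
Test each divisor d:
68^1 ≡ 68 (mod 121)
68^2 ≡ 26 (mod 121)
68^5 ≡ 109 (mod 121)
68^10 ≡ 23 (mod 121)
68^11 ≡ 112 (mod 121)
68^22 ≡ 81 (mod 121)
68^55 ≡ 120 (mod 121)
68^110 ≡ 1 (mod 121) ✓
So ord_121(68) = 110, hence |⟨68⟩| = 110.
Index = |(Z/121Z)^×| / |⟨68⟩| = 110 / 110 = 1.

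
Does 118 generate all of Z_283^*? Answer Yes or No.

φ(283) = 283 − 1 = 282 = 2 · 3 · 47.
118 is a primitive root mod 283 iff 118^(φ(283)/q) ≢ 1 for every prime q | φ(283), i.e. q ∈ {2, 3, 47}.
118^141 ≡ 282 (mod 283)  [q = 2: ≢ 1 ✓]
118^94 ≡ 44 (mod 283)  [q = 3: ≢ 1 ✓]
118^6 ≡ 111 (mod 283)  [q = 47: ≢ 1 ✓]
Every test exponent gives a nontrivial residue, hence 118 generates the full group.

Yes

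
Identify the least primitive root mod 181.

2

φ(181) = 181 − 1 = 180 = 2^2 · 3^2 · 5.
g is a primitive root iff g^(180/q) ≢ 1 (mod 181) for each prime q ∈ {2, 3, 5}.
g = 2: 2^90 ≡ 180; 2^60 ≡ 48; 2^36 ≡ 59 — none is 1, so 2 is a primitive root.
The smallest primitive root modulo 181 is 2.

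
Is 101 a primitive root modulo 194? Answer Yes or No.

No

φ(194) = φ(2)·φ(97) = 1·96 = 96 = 2^5 · 3.
An element g generates (Z/194Z)^× iff g^(96/q) ≢ 1 (mod 194) for each prime q ∈ {2, 3}.
101^48 ≡ 1 (mod 194)  [q = 2: ≡ 1 ✗]
101^32 ≡ 61 (mod 194)  [q = 3: ≢ 1 ✓]
The check at q = 2 fails, so 101 generates a proper subgroup.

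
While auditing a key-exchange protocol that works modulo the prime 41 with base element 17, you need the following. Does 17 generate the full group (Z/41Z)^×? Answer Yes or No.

Yes

φ(41) = 41 − 1 = 40 = 2^3 · 5.
Test 17^(40/q) mod 41 for each prime factor q of 40:
17^20 ≡ 40 (mod 41)  [q = 2: ≢ 1 ✓]
17^8 ≡ 16 (mod 41)  [q = 5: ≢ 1 ✓]
Every test exponent gives a nontrivial residue, hence 17 generates the full group.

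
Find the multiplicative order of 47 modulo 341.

Since 47 ∈ (Z/341Z)^×, its order divides φ(341) = φ(11·31) = (11−1)·(31−1) = 10·30 = 300 = 2^2 · 3 · 5^2.
Divisors of 300: 1, 2, 3, 4, 5, 6, 10, 12, 15, 20, 25, 30, 50, 60, 75, 100, 150, 300.
Compute 47^d (mod 341) for the divisors d until we hit 1:
47^1 ≡ 47 (mod 341)
47^2 ≡ 163 (mod 341)
47^3 ≡ 159 (mod 341)
47^4 ≡ 312 (mod 341)
47^5 ≡ 1 (mod 341) ✓
So ord_341(47) = 5.

5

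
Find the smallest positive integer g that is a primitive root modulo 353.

3

φ(353) = 353 − 1 = 352 = 2^5 · 11.
g is a primitive root iff g^(352/q) ≢ 1 (mod 353) for each prime q ∈ {2, 11}.
g = 2: 2^176 ≡ 1 — hits 1, so not a primitive root.
g = 3: 3^176 ≡ 352; 3^32 ≡ 140 — none is 1, so 3 is a primitive root.
The smallest primitive root modulo 353 is 3.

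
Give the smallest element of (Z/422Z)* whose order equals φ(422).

φ(422) = φ(2)·φ(211) = 1·210 = 210 = 2 · 3 · 5 · 7.
Test candidates g = 2, 3, … against the prime factors q ∈ {2, 3, 5, 7} of φ(422): g is a generator iff g^(210/q) ≢ 1 for every such q.
g = 2: gcd(2, 422) = 2 > 1, not a unit — skip.
g = 3: 3^105 ≡ 421; 3^70 ≡ 407; 3^42 ≡ 399; 3^30 ≡ 171 — none is 1, so 3 is a primitive root.
So 3 is the smallest generator of (Z/422Z)^×.

3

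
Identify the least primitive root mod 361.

2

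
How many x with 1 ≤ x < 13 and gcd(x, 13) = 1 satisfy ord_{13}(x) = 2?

φ(13) = 13 − 1 = 12 = 2^2 · 3.
(Z/13Z)^× is cyclic (|G| = 12); a cyclic group of order m has exactly φ(d) elements of each order d | m, and none otherwise.
2 | 12, and φ(2) = 2 − 1 = 1.

1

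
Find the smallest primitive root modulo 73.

φ(73) = 73 − 1 = 72 = 2^3 · 3^2.
Test candidates g = 2, 3, … against the prime factors q ∈ {2, 3} of φ(73): g is a generator iff g^(72/q) ≢ 1 for every such q.
g = 2: 2^36 ≡ 1 — hits 1, so not a primitive root.
g = 3: 3^36 ≡ 1 — hits 1, so not a primitive root.
g = 4: 4^36 ≡ 1 — hits 1, so not a primitive root.
g = 5: 5^36 ≡ 72; 5^24 ≡ 8 — none is 1, so 5 is a primitive root.
So 5 is the smallest generator of (Z/73Z)^×.

5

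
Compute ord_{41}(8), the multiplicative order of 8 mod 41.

20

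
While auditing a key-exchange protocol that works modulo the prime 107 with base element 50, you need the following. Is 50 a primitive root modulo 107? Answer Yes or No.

Yes

φ(107) = 107 − 1 = 106 = 2 · 53.
Test 50^(106/q) mod 107 for each prime factor q of 106:
50^53 ≡ 106 (mod 107)  [q = 2: ≢ 1 ✓]
50^2 ≡ 39 (mod 107)  [q = 53: ≢ 1 ✓]
Every test exponent gives a nontrivial residue, hence 50 generates the full group.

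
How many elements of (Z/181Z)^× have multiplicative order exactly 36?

12

φ(181) = 181 − 1 = 180 = 2^2 · 3^2 · 5.
(Z/181Z)^× is cyclic (|G| = 180); a cyclic group of order m has exactly φ(d) elements of each order d | m, and none otherwise.
36 = 2^2 · 3^2 divides 180, and φ(36) = 12.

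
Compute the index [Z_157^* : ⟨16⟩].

By Lagrange's theorem, ord_157(16) divides φ(157) = 157 − 1 = 156 = 2^2 · 3 · 13.
Divisors of 156: 1, 2, 3, 4, 6, 12, 13, 26, 39, 52, 78, 156.
Compute 16^d (mod 157) for the divisors d until we hit 1:
16^1 ≡ 16 (mod 157)
16^2 ≡ 99 (mod 157)
16^3 ≡ 14 (mod 157)
16^4 ≡ 67 (mod 157)
16^6 ≡ 39 (mod 157)
16^12 ≡ 108 (mod 157)
16^13 ≡ 1 (mod 157) ✓
Thus |⟨16⟩| = ord(16) = 13.
Index = |(Z/157Z)^×| / |⟨16⟩| = 156 / 13 = 12.

12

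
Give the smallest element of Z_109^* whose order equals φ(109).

6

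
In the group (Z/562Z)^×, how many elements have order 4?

φ(562) = φ(2)·φ(281) = 1·280 = 280 = 2^3 · 5 · 7.
(Z/562Z)^× is cyclic (|G| = 280); a cyclic group of order m has exactly φ(d) elements of each order d | m, and none otherwise.
4 = 2^2 divides 280, and φ(4) = 2.

2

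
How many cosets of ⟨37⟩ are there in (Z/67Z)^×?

22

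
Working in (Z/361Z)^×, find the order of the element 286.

19

Since 286 ∈ (Z/361Z)^×, its order divides φ(361) = φ(19^2) = 19·(19−1) = 342 = 2 · 3^2 · 19.
Divisors of 342: 1, 2, 3, 6, 9, 18, 19, 38, 57, 114, 171, 342.
Compute 286^d (mod 361) for the divisors d until we hit 1:
286^1 ≡ 286
286^2 ≡ 210
286^3 ≡ 134
286^6 ≡ 267
286^9 ≡ 39
286^18 ≡ 77
286^19 ≡ 1
The smallest such exponent is 19, so the order of 286 is 19.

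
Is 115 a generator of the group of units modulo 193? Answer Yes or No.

Yes

φ(193) = 193 − 1 = 192 = 2^6 · 3.
An element g generates (Z/193Z)^× iff g^(192/q) ≢ 1 (mod 193) for each prime q ∈ {2, 3}.
115^96 ≡ 192 (mod 193)  [q = 2: ≢ 1 ✓]
115^64 ≡ 84 (mod 193)  [q = 3: ≢ 1 ✓]
None equal 1, so ord_193(115) = 192: 115 is a primitive root.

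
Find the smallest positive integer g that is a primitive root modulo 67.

φ(67) = 67 − 1 = 66 = 2 · 3 · 11.
g is a primitive root iff g^(66/q) ≢ 1 (mod 67) for each prime q ∈ {2, 3, 11}.
g = 2: 2^33 ≡ 66; 2^22 ≡ 37; 2^6 ≡ 64 — none is 1, so 2 is a primitive root.
So 2 is the smallest generator of (Z/67Z)^×.

2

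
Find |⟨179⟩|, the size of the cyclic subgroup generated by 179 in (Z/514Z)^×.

By Lagrange's theorem, ord_514(179) divides φ(514) = φ(2)·φ(257) = 1·256 = 256 = 2^8.
Divisors of 256: 1, 2, 4, 8, 16, 32, 64, 128, 256.
Evaluate successive powers at the divisors of 256:
179^1 ≡ 179
179^2 ≡ 173
179^4 ≡ 117
179^8 ≡ 325
179^16 ≡ 255
179^32 ≡ 261
179^64 ≡ 273
179^128 ≡ 513
179^256 ≡ 1
Hence ord(179) = 256.

256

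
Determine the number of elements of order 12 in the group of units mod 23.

0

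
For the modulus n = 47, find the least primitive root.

5

φ(47) = 47 − 1 = 46 = 2 · 23.
Test candidates g = 2, 3, … against the prime factors q ∈ {2, 23} of φ(47): g is a generator iff g^(46/q) ≢ 1 for every such q.
g = 2: 2^23 ≡ 1 — hits 1, so not a primitive root.
g = 3: 3^23 ≡ 1 — hits 1, so not a primitive root.
g = 4: 4^23 ≡ 1 — hits 1, so not a primitive root.
g = 5: 5^23 ≡ 46; 5^2 ≡ 25 — none is 1, so 5 is a primitive root.
The smallest primitive root modulo 47 is 5.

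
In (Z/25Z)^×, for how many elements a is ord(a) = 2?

φ(25) = φ(5^2) = 5·(5−1) = 20 = 2^2 · 5.
In a cyclic group of order 20, there are φ(d) elements of order d for each divisor d of 20, and zero for non-divisors.
2 | 20, and φ(2) = 2 − 1 = 1.

1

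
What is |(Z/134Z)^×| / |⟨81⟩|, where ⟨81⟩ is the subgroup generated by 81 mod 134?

Since 81 ∈ (Z/134Z)^×, its order divides φ(134) = φ(2)·φ(67) = 1·66 = 66 = 2 · 3 · 11.
Divisors of 66: 1, 2, 3, 6, 11, 22, 33, 66.
Compute 81^d (mod 134) for the divisors d until we hit 1:
81^1 ≡ 81 (mod 134)
81^2 ≡ 129 (mod 134)
81^3 ≡ 131 (mod 134)
81^6 ≡ 9 (mod 134)
81^11 ≡ 1 (mod 134) ✓
Thus |⟨81⟩| = ord(81) = 11.
[(Z/134Z)^× : ⟨81⟩] = 66/11 = 6.

6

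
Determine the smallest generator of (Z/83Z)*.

2

φ(83) = 83 − 1 = 82 = 2 · 41.
g is a primitive root iff g^(82/q) ≢ 1 (mod 83) for each prime q ∈ {2, 41}.
g = 2: 2^41 ≡ 82; 2^2 ≡ 4 — none is 1, so 2 is a primitive root.
The smallest primitive root modulo 83 is 2.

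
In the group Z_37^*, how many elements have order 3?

φ(37) = 37 − 1 = 36 = 2^2 · 3^2.
(Z/37Z)^× is cyclic (|G| = 36); a cyclic group of order m has exactly φ(d) elements of each order d | m, and none otherwise.
3 | 36, and φ(3) = 3 − 1 = 2.

2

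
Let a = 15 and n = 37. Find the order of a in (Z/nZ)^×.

ord(15) | φ(37) = 37 − 1 = 36 = 2^2 · 3^2.
Divisors of 36: 1, 2, 3, 4, 6, 9, 12, 18, 36.
Check 15^d mod 37 for each divisor in increasing order:
15^1 ≡ 15
15^2 ≡ 3
15^3 ≡ 8
15^4 ≡ 9
15^6 ≡ 27
15^9 ≡ 31
15^12 ≡ 26
15^18 ≡ 36
15^36 ≡ 1
Therefore the multiplicative order of 15 modulo 37 is 36.

36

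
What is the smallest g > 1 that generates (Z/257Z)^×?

φ(257) = 257 − 1 = 256 = 2^8.
g is a primitive root iff g^(256/q) ≢ 1 (mod 257) for each prime q ∈ {2}.
g = 2: 2^128 ≡ 1 — hits 1, so not a primitive root.
g = 3: 3^128 ≡ 256 — none is 1, so 3 is a primitive root.
The smallest primitive root modulo 257 is 3.

3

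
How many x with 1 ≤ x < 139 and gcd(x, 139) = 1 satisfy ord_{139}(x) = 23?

22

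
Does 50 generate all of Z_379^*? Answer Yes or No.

φ(379) = 379 − 1 = 378 = 2 · 3^3 · 7.
50 is a primitive root mod 379 iff 50^(φ(379)/q) ≢ 1 for every prime q | φ(379), i.e. q ∈ {2, 3, 7}.
50^189 ≡ 378 (mod 379)  [q = 2: ≢ 1 ✓]
50^126 ≡ 327 (mod 379)  [q = 3: ≢ 1 ✓]
50^54 ≡ 86 (mod 379)  [q = 7: ≢ 1 ✓]
Every test exponent gives a nontrivial residue, hence 50 generates the full group.

Yes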